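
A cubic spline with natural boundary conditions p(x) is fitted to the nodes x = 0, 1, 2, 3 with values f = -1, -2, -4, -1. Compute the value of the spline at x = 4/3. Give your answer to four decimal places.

-2.8593

With σ_i denoting the second derivative at x_i, h_i = 1, 1, 1, and Δ_i = (y_(i+1) − y_i)/h_i = -1, -2, 3:
  1·σ_0 + 4·σ_1 + 1·σ_2 = 6(Δ_1 - Δ_0) = -6
  1·σ_1 + 4·σ_2 + 1·σ_3 = 6(Δ_2 - Δ_1) = 30
Natural end conditions: σ_0 = σ_3 = 0.
Solving: σ_0 = 0, σ_1 = -18/5, σ_2 = 42/5, σ_3 = 0.
On [1, 2], p(x) = -2 - 11/5·(x - 1) - 9/5·(x - 1)² + 2·(x - 1)³.
With (x - 1) = 1/3: p(4/3) = -386/135.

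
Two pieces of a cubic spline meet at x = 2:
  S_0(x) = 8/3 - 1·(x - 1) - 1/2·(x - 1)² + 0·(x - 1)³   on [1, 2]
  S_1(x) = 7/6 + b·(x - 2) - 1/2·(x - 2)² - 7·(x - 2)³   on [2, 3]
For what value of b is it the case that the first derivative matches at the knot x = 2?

S_0'(x) = -1 - 1·(x - 1) + 0·(x - 1)², so S_0'(2) = -2. On the right, S_1'(2) = b, so b = -2.

-2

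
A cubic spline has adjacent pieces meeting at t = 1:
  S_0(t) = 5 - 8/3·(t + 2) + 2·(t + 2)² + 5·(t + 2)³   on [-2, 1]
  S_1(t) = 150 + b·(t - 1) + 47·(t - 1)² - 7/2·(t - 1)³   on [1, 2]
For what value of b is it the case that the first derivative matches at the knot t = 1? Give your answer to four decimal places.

S_0'(t) = -8/3 + 4·(t + 2) + 15·(t + 2)², so S_0'(1) = 433/3. On the right, S_1'(1) = b, so b = 433/3.

144.3333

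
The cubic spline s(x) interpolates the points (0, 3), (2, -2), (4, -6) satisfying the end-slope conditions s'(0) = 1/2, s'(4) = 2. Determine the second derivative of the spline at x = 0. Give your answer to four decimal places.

-4.5000

Write σ_i for s''(x_i). With h_i = 2, 2 and divided differences Δ_i = -5/2, -2, the continuity of s' gives the tridiagonal system
  2·σ_0 + 8·σ_1 + 2·σ_2 = 6(Δ_1 - Δ_0) = 3
Clamped end conditions give two more equations: 2h_0·σ_0 + h_0·σ_1 = 6(Δ_0 - s'(0)) = -18 and h_1·σ_1 + 2h_1·σ_2 = 6(s'(4) - Δ_1) = 24.
Solving the tridiagonal system: σ_0 = -9/2, σ_1 = 0, σ_2 = 6.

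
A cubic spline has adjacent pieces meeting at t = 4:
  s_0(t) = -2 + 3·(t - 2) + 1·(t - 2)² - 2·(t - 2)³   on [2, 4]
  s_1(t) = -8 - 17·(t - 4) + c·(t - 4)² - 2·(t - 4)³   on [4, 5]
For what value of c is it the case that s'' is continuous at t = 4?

s_0''(t) = 2 - 12·(t - 2), so s_0''(4) = -22. On the right, s_1''(4) = 2c, so c = -11.

-11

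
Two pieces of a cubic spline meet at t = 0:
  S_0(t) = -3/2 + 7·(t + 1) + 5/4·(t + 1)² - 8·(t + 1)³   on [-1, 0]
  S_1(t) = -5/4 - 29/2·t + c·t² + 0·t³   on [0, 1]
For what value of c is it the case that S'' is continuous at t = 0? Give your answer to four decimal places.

S_0''(t) = 5/2 - 48·(t + 1), so S_0''(0) = -91/2. On the right, S_1''(0) = 2c, so c = -91/4.

-22.7500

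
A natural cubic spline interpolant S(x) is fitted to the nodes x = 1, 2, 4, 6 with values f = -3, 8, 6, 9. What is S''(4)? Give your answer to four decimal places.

Let M_i = S''(x_i). Step sizes h_i = 1, 2, 2; slopes of the chords Δ_i = (y_(i+1) - y_i)/h_i = 11, -1, 3/2.
  1·M_0 + 6·M_1 + 2·M_2 = 6(Δ_1 - Δ_0) = -72
  2·M_1 + 8·M_2 + 2·M_3 = 6(Δ_2 - Δ_1) = 15
Natural end conditions: M_0 = M_3 = 0.
Hence M_0 = 0, M_1 = -303/22, M_2 = 117/22, M_3 = 0.

5.3182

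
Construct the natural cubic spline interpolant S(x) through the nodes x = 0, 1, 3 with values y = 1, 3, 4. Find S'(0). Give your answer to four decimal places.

2.2500

With m_i denoting the second derivative at x_i, h_i = 1, 2, and Δ_i = (y_(i+1) − y_i)/h_i = 2, 1/2:
  1·m_0 + 6·m_1 + 2·m_2 = 6(Δ_1 - Δ_0) = -9
Natural end conditions: m_0 = m_2 = 0.
Forward elimination and back-substitution give m_0 = 0, m_1 = -3/2, m_2 = 0.
On [0, 1], S'(x) = b_0 + 2c_0·x + 3d_0·x² with b_0 = Δ_0 - h_0(2m_0 + m_1)/6 = 9/4, c_0 = m_0/2 = 0, d_0 = (m_1 - m_0)/(6h_0) = -1/4. So S'(0) = 9/4.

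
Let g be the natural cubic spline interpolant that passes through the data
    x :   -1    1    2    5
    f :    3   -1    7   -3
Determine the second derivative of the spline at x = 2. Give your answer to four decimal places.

-9.9574

Write m_i for g''(x_i). With h_i = 2, 1, 3 and divided differences Δ_i = -2, 8, -10/3, the continuity of g' gives the tridiagonal system
  2·m_0 + 6·m_1 + 1·m_2 = 6(Δ_1 - Δ_0) = 60
  1·m_1 + 8·m_2 + 3·m_3 = 6(Δ_2 - Δ_1) = -68
Natural end conditions: m_0 = m_3 = 0.
Solving the tridiagonal system: m_0 = 0, m_1 = 548/47, m_2 = -468/47, m_3 = 0.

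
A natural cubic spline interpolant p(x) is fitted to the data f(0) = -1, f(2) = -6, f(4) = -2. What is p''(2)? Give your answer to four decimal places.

3.3750

With m_i denoting the second derivative at x_i, h_i = 2, 2, and Δ_i = (y_(i+1) − y_i)/h_i = -5/2, 2:
  2·m_0 + 8·m_1 + 2·m_2 = 6(Δ_1 - Δ_0) = 27
Natural end conditions: m_0 = m_2 = 0.
Hence m_0 = 0, m_1 = 27/8, m_2 = 0.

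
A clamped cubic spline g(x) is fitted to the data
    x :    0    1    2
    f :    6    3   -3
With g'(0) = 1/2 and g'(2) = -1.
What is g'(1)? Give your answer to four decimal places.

Write m_i for g''(x_i). With h_i = 1, 1 and divided differences Δ_i = -3, -6, the continuity of g' gives the tridiagonal system
  1·m_0 + 4·m_1 + 1·m_2 = 6(Δ_1 - Δ_0) = -18
Clamped end conditions give two more equations: 2h_0·m_0 + h_0·m_1 = 6(Δ_0 - g'(0)) = -21 and h_1·m_1 + 2h_1·m_2 = 6(g'(2) - Δ_1) = 30.
Solving the tridiagonal system: m_0 = -27/4, m_1 = -15/2, m_2 = 75/4.
On [1, 2], g'(x) = b_1 + 2c_1·(x - 1) + 3d_1·(x - 1)² with b_1 = Δ_1 - h_1(2m_1 + m_2)/6 = -53/8, c_1 = m_1/2 = -15/4, d_1 = (m_2 - m_1)/(6h_1) = 35/8. So g'(1) = -53/8.

-6.6250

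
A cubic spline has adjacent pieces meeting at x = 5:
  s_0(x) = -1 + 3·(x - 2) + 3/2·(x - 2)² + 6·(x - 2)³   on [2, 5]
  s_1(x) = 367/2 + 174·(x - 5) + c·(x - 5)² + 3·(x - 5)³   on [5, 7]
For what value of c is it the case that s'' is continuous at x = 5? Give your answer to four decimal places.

s_0''(x) = 3 + 36·(x - 2), so s_0''(5) = 111. On the right, s_1''(5) = 2c, so c = 111/2.

55.5000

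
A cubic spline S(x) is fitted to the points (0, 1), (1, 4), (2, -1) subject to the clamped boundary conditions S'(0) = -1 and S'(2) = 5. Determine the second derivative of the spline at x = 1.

-30

With M_i denoting the second derivative at x_i, h_i = 1, 1, and Δ_i = (y_(i+1) − y_i)/h_i = 3, -5:
  1·M_0 + 4·M_1 + 1·M_2 = 6(Δ_1 - Δ_0) = -48
Clamped end conditions give two more equations: 2h_0·M_0 + h_0·M_1 = 6(Δ_0 - S'(0)) = 24 and h_1·M_1 + 2h_1·M_2 = 6(S'(2) - Δ_1) = 60.
Hence M_0 = 27, M_1 = -30, M_2 = 45.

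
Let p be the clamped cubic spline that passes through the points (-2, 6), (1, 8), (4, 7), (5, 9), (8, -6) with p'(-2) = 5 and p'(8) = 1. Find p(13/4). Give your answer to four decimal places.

With M_i denoting the second derivative at x_i, h_i = 3, 3, 1, 3, and Δ_i = (y_(i+1) − y_i)/h_i = 2/3, -1/3, 2, -5:
  3·M_0 + 12·M_1 + 3·M_2 = 6(Δ_1 - Δ_0) = -6
  3·M_1 + 8·M_2 + 1·M_3 = 6(Δ_2 - Δ_1) = 14
  1·M_2 + 8·M_3 + 3·M_4 = 6(Δ_3 - Δ_2) = -42
Clamped end conditions give two more equations: 2h_0·M_0 + h_0·M_1 = 6(Δ_0 - p'(-2)) = -26 and h_3·M_3 + 2h_3·M_4 = 6(p'(8) - Δ_3) = 36.
Solving: M_0 = -673/159, M_1 = -32/159, M_2 = 161/53, M_3 = -514/53, M_4 = 575/53.
On [1, 4], p(x) = 8 - 175/106·(x - 1) - 16/159·(x - 1)² + 515/2862·(x - 1)³.
With (x - 1) = 9/4: p(13/4) = 39521/6784.

5.8256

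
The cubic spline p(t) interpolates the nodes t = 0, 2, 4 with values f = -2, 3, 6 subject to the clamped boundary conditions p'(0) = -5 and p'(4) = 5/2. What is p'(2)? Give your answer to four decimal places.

Write M_i for p''(x_i). With h_i = 2, 2 and divided differences Δ_i = 5/2, 3/2, the continuity of p' gives the tridiagonal system
  2·M_0 + 8·M_1 + 2·M_2 = 6(Δ_1 - Δ_0) = -6
Clamped end conditions give two more equations: 2h_0·M_0 + h_0·M_1 = 6(Δ_0 - p'(0)) = 45 and h_1·M_1 + 2h_1·M_2 = 6(p'(4) - Δ_1) = 6.
Hence M_0 = 111/8, M_1 = -21/4, M_2 = 33/8.
On [2, 4], p'(t) = b_1 + 2c_1·(t - 2) + 3d_1·(t - 2)² with b_1 = Δ_1 - h_1(2M_1 + M_2)/6 = 29/8, c_1 = M_1/2 = -21/8, d_1 = (M_2 - M_1)/(6h_1) = 25/32. So p'(2) = 29/8.

3.6250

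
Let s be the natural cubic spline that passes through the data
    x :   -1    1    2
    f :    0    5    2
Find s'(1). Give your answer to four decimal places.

Write M_i for s''(x_i). With h_i = 2, 1 and divided differences Δ_i = 5/2, -3, the continuity of s' gives the tridiagonal system
  2·M_0 + 6·M_1 + 1·M_2 = 6(Δ_1 - Δ_0) = -33
Natural end conditions: M_0 = M_2 = 0.
Solving the tridiagonal system: M_0 = 0, M_1 = -11/2, M_2 = 0.
On [1, 2], s'(x) = b_1 + 2c_1·(x - 1) + 3d_1·(x - 1)² with b_1 = Δ_1 - h_1(2M_1 + M_2)/6 = -7/6, c_1 = M_1/2 = -11/4, d_1 = (M_2 - M_1)/(6h_1) = 11/12. So s'(1) = -7/6.

-1.1667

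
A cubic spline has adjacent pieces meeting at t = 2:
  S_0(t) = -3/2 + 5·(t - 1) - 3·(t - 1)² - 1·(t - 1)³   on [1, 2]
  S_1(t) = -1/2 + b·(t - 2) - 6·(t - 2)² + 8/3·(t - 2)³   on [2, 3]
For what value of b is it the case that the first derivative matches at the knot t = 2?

S_0'(t) = 5 - 6·(t - 1) - 3·(t - 1)², so S_0'(2) = -4. On the right, S_1'(2) = b, so b = -4.

-4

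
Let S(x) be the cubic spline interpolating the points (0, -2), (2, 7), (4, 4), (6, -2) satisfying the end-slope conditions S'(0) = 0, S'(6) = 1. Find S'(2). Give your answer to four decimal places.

Let M_i = S''(x_i). Step sizes h_i = 2, 2, 2; slopes of the chords Δ_i = (y_(i+1) - y_i)/h_i = 9/2, -3/2, -3.
  2·M_0 + 8·M_1 + 2·M_2 = 6(Δ_1 - Δ_0) = -36
  2·M_1 + 8·M_2 + 2·M_3 = 6(Δ_2 - Δ_1) = -9
Clamped end conditions give two more equations: 2h_0·M_0 + h_0·M_1 = 6(Δ_0 - S'(0)) = 27 and h_2·M_2 + 2h_2·M_3 = 6(S'(6) - Δ_2) = 24.
Solving: M_0 = 152/15, M_1 = -203/30, M_2 = -16/15, M_3 = 98/15.
On [2, 4], S'(x) = b_1 + 2c_1·(x - 2) + 3d_1·(x - 2)² with b_1 = Δ_1 - h_1(2M_1 + M_2)/6 = 101/30, c_1 = M_1/2 = -203/60, d_1 = (M_2 - M_1)/(6h_1) = 19/40. So S'(2) = 101/30.

3.3667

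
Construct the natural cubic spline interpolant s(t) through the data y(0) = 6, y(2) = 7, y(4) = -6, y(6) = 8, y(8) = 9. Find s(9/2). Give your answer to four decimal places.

Write M_i for s''(x_i). With h_i = 2, 2, 2, 2 and divided differences Δ_i = 1/2, -13/2, 7, 1/2, the continuity of s' gives the tridiagonal system
  2·M_0 + 8·M_1 + 2·M_2 = 6(Δ_1 - Δ_0) = -42
  2·M_1 + 8·M_2 + 2·M_3 = 6(Δ_2 - Δ_1) = 81
  2·M_2 + 8·M_3 + 2·M_4 = 6(Δ_3 - Δ_2) = -39
Natural end conditions: M_0 = M_4 = 0.
Solving the tridiagonal system: M_0 = 0, M_1 = -993/112, M_2 = 405/28, M_3 = -951/112, M_4 = 0.
On [4, 6], s(t) = -6 + 3/16·(t - 4) + 405/56·(t - 4)² - 857/448·(t - 4)³.
With (t - 4) = 1/2: s(9/2) = -15545/3584.

-4.3373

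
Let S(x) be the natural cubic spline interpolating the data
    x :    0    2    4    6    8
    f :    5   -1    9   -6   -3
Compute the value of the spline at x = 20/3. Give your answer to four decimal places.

-7.5529

Write M_i for S''(x_i). With h_i = 2, 2, 2, 2 and divided differences Δ_i = -3, 5, -15/2, 3/2, the continuity of S' gives the tridiagonal system
  2·M_0 + 8·M_1 + 2·M_2 = 6(Δ_1 - Δ_0) = 48
  2·M_1 + 8·M_2 + 2·M_3 = 6(Δ_2 - Δ_1) = -75
  2·M_2 + 8·M_3 + 2·M_4 = 6(Δ_3 - Δ_2) = 54
Natural end conditions: M_0 = M_4 = 0.
Solving: M_0 = 0, M_1 = 537/56, M_2 = -201/14, M_3 = 579/56, M_4 = 0.
On [6, 8], S(x) = -6 - 151/28·(x - 6) + 579/112·(x - 6)² - 193/224·(x - 6)³.
With (x - 6) = 2/3: S(20/3) = -2855/378.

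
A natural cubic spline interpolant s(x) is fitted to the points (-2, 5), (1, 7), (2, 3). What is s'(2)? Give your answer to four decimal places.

Write M_i for s''(x_i). With h_i = 3, 1 and divided differences Δ_i = 2/3, -4, the continuity of s' gives the tridiagonal system
  3·M_0 + 8·M_1 + 1·M_2 = 6(Δ_1 - Δ_0) = -28
Natural end conditions: M_0 = M_2 = 0.
Forward elimination and back-substitution give M_0 = 0, M_1 = -7/2, M_2 = 0.
On [1, 2], s'(x) = b_1 + 2c_1·(x - 1) + 3d_1·(x - 1)² with b_1 = Δ_1 - h_1(2M_1 + M_2)/6 = -17/6, c_1 = M_1/2 = -7/4, d_1 = (M_2 - M_1)/(6h_1) = 7/12. So s'(2) = -55/12.

-4.5833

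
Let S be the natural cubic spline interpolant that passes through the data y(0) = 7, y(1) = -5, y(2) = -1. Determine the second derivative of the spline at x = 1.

Let m_i = S''(x_i). Step sizes h_i = 1, 1; slopes of the chords Δ_i = (y_(i+1) - y_i)/h_i = -12, 4.
  1·m_0 + 4·m_1 + 1·m_2 = 6(Δ_1 - Δ_0) = 96
Natural end conditions: m_0 = m_2 = 0.
Hence m_0 = 0, m_1 = 24, m_2 = 0.

24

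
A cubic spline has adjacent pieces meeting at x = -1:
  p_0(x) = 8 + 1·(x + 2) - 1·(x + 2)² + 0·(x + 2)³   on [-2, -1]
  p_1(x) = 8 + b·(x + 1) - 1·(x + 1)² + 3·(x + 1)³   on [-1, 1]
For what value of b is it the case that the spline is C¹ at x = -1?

-1

p_0'(x) = 1 - 2·(x + 2) + 0·(x + 2)², so p_0'(-1) = -1. On the right, p_1'(-1) = b, so b = -1.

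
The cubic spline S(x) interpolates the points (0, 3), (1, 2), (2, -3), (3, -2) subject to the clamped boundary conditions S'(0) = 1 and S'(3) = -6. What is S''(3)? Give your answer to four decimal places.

Put M_i = S'' at the i-th knot. Here h = (1, 1, 1) and Δ = (-1, -5, 1), so the interior equations h_(i-1)·M_(i-1) + 2(h_(i-1)+h_i)·M_i + h_i·M_(i+1) = 6(Δ_i − Δ_(i-1)) read
  1·M_0 + 4·M_1 + 1·M_2 = 6(Δ_1 - Δ_0) = -24
  1·M_1 + 4·M_2 + 1·M_3 = 6(Δ_2 - Δ_1) = 36
Clamped end conditions give two more equations: 2h_0·M_0 + h_0·M_1 = 6(Δ_0 - S'(0)) = -12 and h_2·M_2 + 2h_2·M_3 = 6(S'(3) - Δ_2) = -42.
Solving the tridiagonal system: M_0 = -2/3, M_1 = -32/3, M_2 = 58/3, M_3 = -92/3.

-30.6667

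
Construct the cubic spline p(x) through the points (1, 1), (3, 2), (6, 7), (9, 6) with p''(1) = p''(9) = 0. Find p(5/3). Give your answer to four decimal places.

1.1198

Write M_i for p''(x_i). With h_i = 2, 3, 3 and divided differences Δ_i = 1/2, 5/3, -1/3, the continuity of p' gives the tridiagonal system
  2·M_0 + 10·M_1 + 3·M_2 = 6(Δ_1 - Δ_0) = 7
  3·M_1 + 12·M_2 + 3·M_3 = 6(Δ_2 - Δ_1) = -12
Natural end conditions: M_0 = M_3 = 0.
Forward elimination and back-substitution give M_0 = 0, M_1 = 40/37, M_2 = -47/37, M_3 = 0.
On [1, 3], p(x) = 1 + 31/222·(x - 1) + 0·(x - 1)² + 10/111·(x - 1)³.
With (x - 1) = 2/3: p(5/3) = 3356/2997.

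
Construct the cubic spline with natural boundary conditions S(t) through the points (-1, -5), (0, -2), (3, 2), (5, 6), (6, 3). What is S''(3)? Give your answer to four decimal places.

2.1624

Put σ_i = S'' at the i-th knot. Here h = (1, 3, 2, 1) and Δ = (3, 4/3, 2, -3), so the interior equations h_(i-1)·σ_(i-1) + 2(h_(i-1)+h_i)·σ_i + h_i·σ_(i+1) = 6(Δ_i − Δ_(i-1)) read
  1·σ_0 + 8·σ_1 + 3·σ_2 = 6(Δ_1 - Δ_0) = -10
  3·σ_1 + 10·σ_2 + 2·σ_3 = 6(Δ_2 - Δ_1) = 4
  2·σ_2 + 6·σ_3 + 1·σ_4 = 6(Δ_3 - Δ_2) = -30
Natural end conditions: σ_0 = σ_4 = 0.
Forward elimination and back-substitution give σ_0 = 0, σ_1 = -406/197, σ_2 = 426/197, σ_3 = -1127/197, σ_4 = 0.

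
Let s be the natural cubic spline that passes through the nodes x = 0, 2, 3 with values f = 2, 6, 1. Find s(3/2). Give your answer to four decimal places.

Put M_i = s'' at the i-th knot. Here h = (2, 1) and Δ = (2, -5), so the interior equations h_(i-1)·M_(i-1) + 2(h_(i-1)+h_i)·M_i + h_i·M_(i+1) = 6(Δ_i − Δ_(i-1)) read
  2·M_0 + 6·M_1 + 1·M_2 = 6(Δ_1 - Δ_0) = -42
Natural end conditions: M_0 = M_2 = 0.
Hence M_0 = 0, M_1 = -7, M_2 = 0.
On [0, 2], s(x) = 2 + 13/3·x + 0·x² - 7/12·x³.
With x = 3/2: s(3/2) = 209/32.

6.5313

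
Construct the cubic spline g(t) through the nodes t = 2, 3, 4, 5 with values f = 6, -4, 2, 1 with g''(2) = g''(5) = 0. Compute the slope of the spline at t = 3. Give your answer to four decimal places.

Put m_i = g'' at the i-th knot. Here h = (1, 1, 1) and Δ = (-10, 6, -1), so the interior equations h_(i-1)·m_(i-1) + 2(h_(i-1)+h_i)·m_i + h_i·m_(i+1) = 6(Δ_i − Δ_(i-1)) read
  1·m_0 + 4·m_1 + 1·m_2 = 6(Δ_1 - Δ_0) = 96
  1·m_1 + 4·m_2 + 1·m_3 = 6(Δ_2 - Δ_1) = -42
Natural end conditions: m_0 = m_3 = 0.
Solving: m_0 = 0, m_1 = 142/5, m_2 = -88/5, m_3 = 0.
On [3, 4], g'(t) = b_1 + 2c_1·(t - 3) + 3d_1·(t - 3)² with b_1 = Δ_1 - h_1(2m_1 + m_2)/6 = -8/15, c_1 = m_1/2 = 71/5, d_1 = (m_2 - m_1)/(6h_1) = -23/3. So g'(3) = -8/15.

-0.5333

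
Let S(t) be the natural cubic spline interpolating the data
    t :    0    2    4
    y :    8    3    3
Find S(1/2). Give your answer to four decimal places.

6.4570

With σ_i denoting the second derivative at x_i, h_i = 2, 2, and Δ_i = (y_(i+1) − y_i)/h_i = -5/2, 0:
  2·σ_0 + 8·σ_1 + 2·σ_2 = 6(Δ_1 - Δ_0) = 15
Natural end conditions: σ_0 = σ_2 = 0.
Hence σ_0 = 0, σ_1 = 15/8, σ_2 = 0.
On [0, 2], S(t) = 8 - 25/8·t + 0·t² + 5/32·t³.
With t = 1/2: S(1/2) = 1653/256.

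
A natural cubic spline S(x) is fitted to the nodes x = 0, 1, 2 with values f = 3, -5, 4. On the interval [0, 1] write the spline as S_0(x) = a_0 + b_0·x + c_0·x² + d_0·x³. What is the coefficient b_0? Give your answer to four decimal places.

-12.2500

Put M_i = S'' at the i-th knot. Here h = (1, 1) and Δ = (-8, 9), so the interior equations h_(i-1)·M_(i-1) + 2(h_(i-1)+h_i)·M_i + h_i·M_(i+1) = 6(Δ_i − Δ_(i-1)) read
  1·M_0 + 4·M_1 + 1·M_2 = 6(Δ_1 - Δ_0) = 102
Natural end conditions: M_0 = M_2 = 0.
Solving: M_0 = 0, M_1 = 51/2, M_2 = 0.
On [0, 1], with S_0(x) = a_0 + b_0·x + c_0·x² + d_0·x³: c_0 = M_0/2 = 0, d_0 = (M_1 - M_0)/(6h_0) = 17/4, b_0 = Δ_0 - h_0(2M_0 + M_1)/6 = -49/4.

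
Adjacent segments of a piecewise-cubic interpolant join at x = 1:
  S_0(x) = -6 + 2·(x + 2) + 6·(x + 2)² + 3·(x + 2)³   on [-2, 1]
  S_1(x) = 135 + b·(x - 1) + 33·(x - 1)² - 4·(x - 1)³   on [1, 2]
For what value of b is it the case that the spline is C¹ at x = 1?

S_0'(x) = 2 + 12·(x + 2) + 9·(x + 2)², so S_0'(1) = 119. On the right, S_1'(1) = b, so b = 119.

119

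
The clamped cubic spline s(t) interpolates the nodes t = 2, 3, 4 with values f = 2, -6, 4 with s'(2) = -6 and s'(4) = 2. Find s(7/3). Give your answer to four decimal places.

-1.1481

With M_i denoting the second derivative at x_i, h_i = 1, 1, and Δ_i = (y_(i+1) − y_i)/h_i = -8, 10:
  1·M_0 + 4·M_1 + 1·M_2 = 6(Δ_1 - Δ_0) = 108
Clamped end conditions give two more equations: 2h_0·M_0 + h_0·M_1 = 6(Δ_0 - s'(2)) = -12 and h_1·M_1 + 2h_1·M_2 = 6(s'(4) - Δ_1) = -48.
Hence M_0 = -29, M_1 = 46, M_2 = -47.
On [2, 3], s(t) = 2 - 6·(t - 2) - 29/2·(t - 2)² + 25/2·(t - 2)³.
With (t - 2) = 1/3: s(7/3) = -31/27.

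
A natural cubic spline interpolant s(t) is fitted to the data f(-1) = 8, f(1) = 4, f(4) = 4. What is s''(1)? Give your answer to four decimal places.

Put σ_i = s'' at the i-th knot. Here h = (2, 3) and Δ = (-2, 0), so the interior equations h_(i-1)·σ_(i-1) + 2(h_(i-1)+h_i)·σ_i + h_i·σ_(i+1) = 6(Δ_i − Δ_(i-1)) read
  2·σ_0 + 10·σ_1 + 3·σ_2 = 6(Δ_1 - Δ_0) = 12
Natural end conditions: σ_0 = σ_2 = 0.
Forward elimination and back-substitution give σ_0 = 0, σ_1 = 6/5, σ_2 = 0.

1.2000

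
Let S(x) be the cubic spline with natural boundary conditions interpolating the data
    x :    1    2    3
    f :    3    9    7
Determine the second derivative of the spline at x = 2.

-12

Write M_i for S''(x_i). With h_i = 1, 1 and divided differences Δ_i = 6, -2, the continuity of S' gives the tridiagonal system
  1·M_0 + 4·M_1 + 1·M_2 = 6(Δ_1 - Δ_0) = -48
Natural end conditions: M_0 = M_2 = 0.
Solving the tridiagonal system: M_0 = 0, M_1 = -12, M_2 = 0.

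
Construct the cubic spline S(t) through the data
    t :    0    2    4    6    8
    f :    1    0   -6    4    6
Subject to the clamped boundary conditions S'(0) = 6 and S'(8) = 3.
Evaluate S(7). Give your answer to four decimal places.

Write M_i for S''(x_i). With h_i = 2, 2, 2, 2 and divided differences Δ_i = -1/2, -3, 5, 1, the continuity of S' gives the tridiagonal system
  2·M_0 + 8·M_1 + 2·M_2 = 6(Δ_1 - Δ_0) = -15
  2·M_1 + 8·M_2 + 2·M_3 = 6(Δ_2 - Δ_1) = 48
  2·M_2 + 8·M_3 + 2·M_4 = 6(Δ_3 - Δ_2) = -24
Clamped end conditions give two more equations: 2h_0·M_0 + h_0·M_1 = 6(Δ_0 - S'(0)) = -39 and h_3·M_3 + 2h_3·M_4 = 6(S'(8) - Δ_3) = 12.
Solving the tridiagonal system: M_0 = -999/112, M_1 = -93/56, M_2 = 129/16, M_3 = -369/56, M_4 = 705/112.
On [6, 8], S(t) = 4 + 369/112·(t - 6) - 369/112·(t - 6)² + 481/448·(t - 6)³.
With (t - 6) = 1: S(7) = 2273/448.

5.0737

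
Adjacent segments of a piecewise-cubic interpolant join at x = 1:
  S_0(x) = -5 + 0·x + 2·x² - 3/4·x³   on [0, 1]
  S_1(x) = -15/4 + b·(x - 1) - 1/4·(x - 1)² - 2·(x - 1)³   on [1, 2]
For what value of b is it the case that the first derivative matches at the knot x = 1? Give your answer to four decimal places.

S_0'(x) = 0 + 4·x - 9/4·x², so S_0'(1) = 7/4. On the right, S_1'(1) = b, so b = 7/4.

1.7500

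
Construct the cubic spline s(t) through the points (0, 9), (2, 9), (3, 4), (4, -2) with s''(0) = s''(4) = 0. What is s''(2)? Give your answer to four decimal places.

Let M_i = s''(x_i). Step sizes h_i = 2, 1, 1; slopes of the chords Δ_i = (y_(i+1) - y_i)/h_i = 0, -5, -6.
  2·M_0 + 6·M_1 + 1·M_2 = 6(Δ_1 - Δ_0) = -30
  1·M_1 + 4·M_2 + 1·M_3 = 6(Δ_2 - Δ_1) = -6
Natural end conditions: M_0 = M_3 = 0.
Forward elimination and back-substitution give M_0 = 0, M_1 = -114/23, M_2 = -6/23, M_3 = 0.

-4.9565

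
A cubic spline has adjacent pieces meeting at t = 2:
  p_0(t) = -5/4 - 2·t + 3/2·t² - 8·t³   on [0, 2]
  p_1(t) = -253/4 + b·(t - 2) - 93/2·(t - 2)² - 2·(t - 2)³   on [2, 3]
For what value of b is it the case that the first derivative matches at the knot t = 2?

-92

p_0'(t) = -2 + 3·t - 24·t², so p_0'(2) = -92. On the right, p_1'(2) = b, so b = -92.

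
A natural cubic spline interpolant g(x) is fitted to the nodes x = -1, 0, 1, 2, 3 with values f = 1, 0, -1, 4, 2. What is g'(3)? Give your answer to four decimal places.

Let σ_i = g''(x_i). Step sizes h_i = 1, 1, 1, 1; slopes of the chords Δ_i = (y_(i+1) - y_i)/h_i = -1, -1, 5, -2.
  1·σ_0 + 4·σ_1 + 1·σ_2 = 6(Δ_1 - Δ_0) = 0
  1·σ_1 + 4·σ_2 + 1·σ_3 = 6(Δ_2 - Δ_1) = 36
  1·σ_2 + 4·σ_3 + 1·σ_4 = 6(Δ_3 - Δ_2) = -42
Natural end conditions: σ_0 = σ_4 = 0.
Hence σ_0 = 0, σ_1 = -93/28, σ_2 = 93/7, σ_3 = -387/28, σ_4 = 0.
On [2, 3], g'(x) = b_3 + 2c_3·(x - 2) + 3d_3·(x - 2)² with b_3 = Δ_3 - h_3(2σ_3 + σ_4)/6 = 73/28, c_3 = σ_3/2 = -387/56, d_3 = (σ_4 - σ_3)/(6h_3) = 129/56. So g'(3) = -241/56.

-4.3036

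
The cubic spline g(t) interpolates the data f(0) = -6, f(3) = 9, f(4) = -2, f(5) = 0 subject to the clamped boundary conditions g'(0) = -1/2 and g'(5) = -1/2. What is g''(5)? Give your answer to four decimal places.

-22.8621

With M_i denoting the second derivative at x_i, h_i = 3, 1, 1, and Δ_i = (y_(i+1) − y_i)/h_i = 5, -11, 2:
  3·M_0 + 8·M_1 + 1·M_2 = 6(Δ_1 - Δ_0) = -96
  1·M_1 + 4·M_2 + 1·M_3 = 6(Δ_2 - Δ_1) = 78
Clamped end conditions give two more equations: 2h_0·M_0 + h_0·M_1 = 6(Δ_0 - g'(0)) = 33 and h_2·M_2 + 2h_2·M_3 = 6(g'(5) - Δ_2) = -15.
Hence M_0 = 479/29, M_1 = -639/29, M_2 = 891/29, M_3 = -663/29.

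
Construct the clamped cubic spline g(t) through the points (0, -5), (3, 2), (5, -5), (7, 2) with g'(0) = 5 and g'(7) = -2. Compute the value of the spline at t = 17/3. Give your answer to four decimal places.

-2.5085

Put M_i = g'' at the i-th knot. Here h = (3, 2, 2) and Δ = (7/3, -7/2, 7/2), so the interior equations h_(i-1)·M_(i-1) + 2(h_(i-1)+h_i)·M_i + h_i·M_(i+1) = 6(Δ_i − Δ_(i-1)) read
  3·M_0 + 10·M_1 + 2·M_2 = 6(Δ_1 - Δ_0) = -35
  2·M_1 + 8·M_2 + 2·M_3 = 6(Δ_2 - Δ_1) = 42
Clamped end conditions give two more equations: 2h_0·M_0 + h_0·M_1 = 6(Δ_0 - g'(0)) = -16 and h_2·M_2 + 2h_2·M_3 = 6(g'(7) - Δ_2) = -33.
Solving the tridiagonal system: M_0 = 10/111, M_1 = -204/37, M_2 = 735/74, M_3 = -489/37.
On [5, 7], g(t) = -5 + 95/74·(t - 5) + 735/148·(t - 5)² - 571/296·(t - 5)³.
With (t - 5) = 2/3: g(17/3) = -2506/999.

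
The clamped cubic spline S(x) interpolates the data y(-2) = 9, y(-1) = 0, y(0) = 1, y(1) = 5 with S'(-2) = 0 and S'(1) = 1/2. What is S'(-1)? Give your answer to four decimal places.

-7.3667

Write M_i for S''(x_i). With h_i = 1, 1, 1 and divided differences Δ_i = -9, 1, 4, the continuity of S' gives the tridiagonal system
  1·M_0 + 4·M_1 + 1·M_2 = 6(Δ_1 - Δ_0) = 60
  1·M_1 + 4·M_2 + 1·M_3 = 6(Δ_2 - Δ_1) = 18
Clamped end conditions give two more equations: 2h_0·M_0 + h_0·M_1 = 6(Δ_0 - S'(-2)) = -54 and h_2·M_2 + 2h_2·M_3 = 6(S'(1) - Δ_2) = -21.
Hence M_0 = -589/15, M_1 = 368/15, M_2 = 17/15, M_3 = -166/15.
On [-1, 0], S'(x) = b_1 + 2c_1·(x + 1) + 3d_1·(x + 1)² with b_1 = Δ_1 - h_1(2M_1 + M_2)/6 = -221/30, c_1 = M_1/2 = 184/15, d_1 = (M_2 - M_1)/(6h_1) = -39/10. So S'(-1) = -221/30.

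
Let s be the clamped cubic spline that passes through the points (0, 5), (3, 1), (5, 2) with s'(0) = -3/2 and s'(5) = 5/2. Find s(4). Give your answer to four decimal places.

Write M_i for s''(x_i). With h_i = 3, 2 and divided differences Δ_i = -4/3, 1/2, the continuity of s' gives the tridiagonal system
  3·M_0 + 10·M_1 + 2·M_2 = 6(Δ_1 - Δ_0) = 11
Clamped end conditions give two more equations: 2h_0·M_0 + h_0·M_1 = 6(Δ_0 - s'(0)) = 1 and h_1·M_1 + 2h_1·M_2 = 6(s'(5) - Δ_1) = 12.
Solving: M_0 = -2/15, M_1 = 3/5, M_2 = 27/10.
On [3, 5], s(x) = 1 - 4/5·(x - 3) + 3/10·(x - 3)² + 7/40·(x - 3)³.
With (x - 3) = 1: s(4) = 27/40.

0.6750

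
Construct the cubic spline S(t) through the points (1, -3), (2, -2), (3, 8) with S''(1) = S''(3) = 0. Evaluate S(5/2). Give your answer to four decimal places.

Let m_i = S''(x_i). Step sizes h_i = 1, 1; slopes of the chords Δ_i = (y_(i+1) - y_i)/h_i = 1, 10.
  1·m_0 + 4·m_1 + 1·m_2 = 6(Δ_1 - Δ_0) = 54
Natural end conditions: m_0 = m_2 = 0.
Forward elimination and back-substitution give m_0 = 0, m_1 = 27/2, m_2 = 0.
On [2, 3], S(t) = -2 + 11/2·(t - 2) + 27/4·(t - 2)² - 9/4·(t - 2)³.
With (t - 2) = 1/2: S(5/2) = 69/32.

2.1563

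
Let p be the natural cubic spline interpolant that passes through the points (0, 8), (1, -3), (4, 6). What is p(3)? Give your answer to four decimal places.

-1.6667

Let m_i = p''(x_i). Step sizes h_i = 1, 3; slopes of the chords Δ_i = (y_(i+1) - y_i)/h_i = -11, 3.
  1·m_0 + 8·m_1 + 3·m_2 = 6(Δ_1 - Δ_0) = 84
Natural end conditions: m_0 = m_2 = 0.
Solving: m_0 = 0, m_1 = 21/2, m_2 = 0.
On [1, 4], p(x) = -3 - 15/2·(x - 1) + 21/4·(x - 1)² - 7/12·(x - 1)³.
With (x - 1) = 2: p(3) = -5/3.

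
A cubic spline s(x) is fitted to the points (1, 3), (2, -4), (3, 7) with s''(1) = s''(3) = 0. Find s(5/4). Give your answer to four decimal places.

0.1953

With M_i denoting the second derivative at x_i, h_i = 1, 1, and Δ_i = (y_(i+1) − y_i)/h_i = -7, 11:
  1·M_0 + 4·M_1 + 1·M_2 = 6(Δ_1 - Δ_0) = 108
Natural end conditions: M_0 = M_2 = 0.
Hence M_0 = 0, M_1 = 27, M_2 = 0.
On [1, 2], s(x) = 3 - 23/2·(x - 1) + 0·(x - 1)² + 9/2·(x - 1)³.
With (x - 1) = 1/4: s(5/4) = 25/128.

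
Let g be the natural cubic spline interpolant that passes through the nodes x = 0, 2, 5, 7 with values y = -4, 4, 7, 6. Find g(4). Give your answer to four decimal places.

Let m_i = g''(x_i). Step sizes h_i = 2, 3, 2; slopes of the chords Δ_i = (y_(i+1) - y_i)/h_i = 4, 1, -1/2.
  2·m_0 + 10·m_1 + 3·m_2 = 6(Δ_1 - Δ_0) = -18
  3·m_1 + 10·m_2 + 2·m_3 = 6(Δ_2 - Δ_1) = -9
Natural end conditions: m_0 = m_3 = 0.
Hence m_0 = 0, m_1 = -153/91, m_2 = -36/91, m_3 = 0.
On [2, 5], g(x) = 4 + 262/91·(x - 2) - 153/182·(x - 2)² + 1/14·(x - 2)³.
With (x - 2) = 2: g(4) = 634/91.

6.9670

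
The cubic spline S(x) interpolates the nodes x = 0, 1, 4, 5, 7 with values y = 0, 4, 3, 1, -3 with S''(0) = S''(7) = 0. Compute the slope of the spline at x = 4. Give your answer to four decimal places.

Put M_i = S'' at the i-th knot. Here h = (1, 3, 1, 2) and Δ = (4, -1/3, -2, -2), so the interior equations h_(i-1)·M_(i-1) + 2(h_(i-1)+h_i)·M_i + h_i·M_(i+1) = 6(Δ_i − Δ_(i-1)) read
  1·M_0 + 8·M_1 + 3·M_2 = 6(Δ_1 - Δ_0) = -26
  3·M_1 + 8·M_2 + 1·M_3 = 6(Δ_2 - Δ_1) = -10
  1·M_2 + 6·M_3 + 2·M_4 = 6(Δ_3 - Δ_2) = 0
Natural end conditions: M_0 = M_4 = 0.
Hence M_0 = 0, M_1 = -521/161, M_2 = -6/161, M_3 = 1/161, M_4 = 0.
On [4, 5], S'(x) = b_2 + 2c_2·(x - 4) + 3d_2·(x - 4)² with b_2 = Δ_2 - h_2(2M_2 + M_3)/6 = -1921/966, c_2 = M_2/2 = -3/161, d_2 = (M_3 - M_2)/(6h_2) = 1/138. So S'(4) = -1921/966.

-1.9886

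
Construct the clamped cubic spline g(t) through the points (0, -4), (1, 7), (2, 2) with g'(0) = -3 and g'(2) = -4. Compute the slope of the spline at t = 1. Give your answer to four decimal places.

6.2500

Let M_i = g''(x_i). Step sizes h_i = 1, 1; slopes of the chords Δ_i = (y_(i+1) - y_i)/h_i = 11, -5.
  1·M_0 + 4·M_1 + 1·M_2 = 6(Δ_1 - Δ_0) = -96
Clamped end conditions give two more equations: 2h_0·M_0 + h_0·M_1 = 6(Δ_0 - g'(0)) = 84 and h_1·M_1 + 2h_1·M_2 = 6(g'(2) - Δ_1) = 6.
Solving the tridiagonal system: M_0 = 131/2, M_1 = -47, M_2 = 53/2.
On [1, 2], g'(t) = b_1 + 2c_1·(t - 1) + 3d_1·(t - 1)² with b_1 = Δ_1 - h_1(2M_1 + M_2)/6 = 25/4, c_1 = M_1/2 = -47/2, d_1 = (M_2 - M_1)/(6h_1) = 49/4. So g'(1) = 25/4.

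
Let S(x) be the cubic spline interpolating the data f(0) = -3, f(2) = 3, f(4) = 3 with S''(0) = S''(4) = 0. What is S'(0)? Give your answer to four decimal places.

3.7500

With m_i denoting the second derivative at x_i, h_i = 2, 2, and Δ_i = (y_(i+1) − y_i)/h_i = 3, 0:
  2·m_0 + 8·m_1 + 2·m_2 = 6(Δ_1 - Δ_0) = -18
Natural end conditions: m_0 = m_2 = 0.
Hence m_0 = 0, m_1 = -9/4, m_2 = 0.
On [0, 2], S'(x) = b_0 + 2c_0·x + 3d_0·x² with b_0 = Δ_0 - h_0(2m_0 + m_1)/6 = 15/4, c_0 = m_0/2 = 0, d_0 = (m_1 - m_0)/(6h_0) = -3/16. So S'(0) = 15/4.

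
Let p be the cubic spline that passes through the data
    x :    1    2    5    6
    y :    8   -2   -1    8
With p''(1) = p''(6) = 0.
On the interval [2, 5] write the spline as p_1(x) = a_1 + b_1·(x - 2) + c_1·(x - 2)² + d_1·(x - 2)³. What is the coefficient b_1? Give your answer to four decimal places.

-7.9394

Let m_i = p''(x_i). Step sizes h_i = 1, 3, 1; slopes of the chords Δ_i = (y_(i+1) - y_i)/h_i = -10, 1/3, 9.
  1·m_0 + 8·m_1 + 3·m_2 = 6(Δ_1 - Δ_0) = 62
  3·m_1 + 8·m_2 + 1·m_3 = 6(Δ_2 - Δ_1) = 52
Natural end conditions: m_0 = m_3 = 0.
Forward elimination and back-substitution give m_0 = 0, m_1 = 68/11, m_2 = 46/11, m_3 = 0.
On [2, 5], with p_1(x) = a_1 + b_1·(x - 2) + c_1·(x - 2)² + d_1·(x - 2)³: c_1 = m_1/2 = 34/11, d_1 = (m_2 - m_1)/(6h_1) = -1/9, b_1 = Δ_1 - h_1(2m_1 + m_2)/6 = -262/33.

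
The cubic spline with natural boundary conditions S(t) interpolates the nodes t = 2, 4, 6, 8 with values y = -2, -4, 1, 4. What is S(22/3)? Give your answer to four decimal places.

With M_i denoting the second derivative at x_i, h_i = 2, 2, 2, and Δ_i = (y_(i+1) − y_i)/h_i = -1, 5/2, 3/2:
  2·M_0 + 8·M_1 + 2·M_2 = 6(Δ_1 - Δ_0) = 21
  2·M_1 + 8·M_2 + 2·M_3 = 6(Δ_2 - Δ_1) = -6
Natural end conditions: M_0 = M_3 = 0.
Solving: M_0 = 0, M_1 = 3, M_2 = -3/2, M_3 = 0.
On [6, 8], S(t) = 1 + 5/2·(t - 6) - 3/4·(t - 6)² + 1/8·(t - 6)³.
With (t - 6) = 4/3: S(22/3) = 89/27.

3.2963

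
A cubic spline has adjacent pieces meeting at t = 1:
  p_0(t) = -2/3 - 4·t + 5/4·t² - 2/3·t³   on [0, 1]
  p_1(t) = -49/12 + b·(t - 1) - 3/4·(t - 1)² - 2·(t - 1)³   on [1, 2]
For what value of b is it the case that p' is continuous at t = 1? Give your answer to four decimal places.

-3.5000

p_0'(t) = -4 + 5/2·t - 2·t², so p_0'(1) = -7/2. On the right, p_1'(1) = b, so b = -7/2.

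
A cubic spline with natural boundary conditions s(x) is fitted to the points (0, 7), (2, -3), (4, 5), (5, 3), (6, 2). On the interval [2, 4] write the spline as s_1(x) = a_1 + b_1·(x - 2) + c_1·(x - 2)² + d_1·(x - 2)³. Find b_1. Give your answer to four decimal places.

Put M_i = s'' at the i-th knot. Here h = (2, 2, 1, 1) and Δ = (-5, 4, -2, -1), so the interior equations h_(i-1)·M_(i-1) + 2(h_(i-1)+h_i)·M_i + h_i·M_(i+1) = 6(Δ_i − Δ_(i-1)) read
  2·M_0 + 8·M_1 + 2·M_2 = 6(Δ_1 - Δ_0) = 54
  2·M_1 + 6·M_2 + 1·M_3 = 6(Δ_2 - Δ_1) = -36
  1·M_2 + 4·M_3 + 1·M_4 = 6(Δ_3 - Δ_2) = 6
Natural end conditions: M_0 = M_4 = 0.
Forward elimination and back-substitution give M_0 = 0, M_1 = 257/28, M_2 = -68/7, M_3 = 55/14, M_4 = 0.
On [2, 4], with s_1(x) = a_1 + b_1·(x - 2) + c_1·(x - 2)² + d_1·(x - 2)³: c_1 = M_1/2 = 257/56, d_1 = (M_2 - M_1)/(6h_1) = -529/336, b_1 = Δ_1 - h_1(2M_1 + M_2)/6 = 47/42.

1.1190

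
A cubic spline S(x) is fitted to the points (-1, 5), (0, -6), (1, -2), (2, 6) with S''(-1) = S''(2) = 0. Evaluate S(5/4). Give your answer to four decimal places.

-0.0219

With σ_i denoting the second derivative at x_i, h_i = 1, 1, 1, and Δ_i = (y_(i+1) − y_i)/h_i = -11, 4, 8:
  1·σ_0 + 4·σ_1 + 1·σ_2 = 6(Δ_1 - Δ_0) = 90
  1·σ_1 + 4·σ_2 + 1·σ_3 = 6(Δ_2 - Δ_1) = 24
Natural end conditions: σ_0 = σ_3 = 0.
Hence σ_0 = 0, σ_1 = 112/5, σ_2 = 2/5, σ_3 = 0.
On [1, 2], S(x) = -2 + 118/15·(x - 1) + 1/5·(x - 1)² - 1/15·(x - 1)³.
With (x - 1) = 1/4: S(5/4) = -7/320.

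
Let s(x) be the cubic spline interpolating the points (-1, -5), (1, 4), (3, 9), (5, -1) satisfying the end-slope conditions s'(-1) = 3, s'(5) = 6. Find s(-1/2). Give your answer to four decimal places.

With M_i denoting the second derivative at x_i, h_i = 2, 2, 2, and Δ_i = (y_(i+1) − y_i)/h_i = 9/2, 5/2, -5:
  2·M_0 + 8·M_1 + 2·M_2 = 6(Δ_1 - Δ_0) = -12
  2·M_1 + 8·M_2 + 2·M_3 = 6(Δ_2 - Δ_1) = -45
Clamped end conditions give two more equations: 2h_0·M_0 + h_0·M_1 = 6(Δ_0 - s'(-1)) = 9 and h_2·M_2 + 2h_2·M_3 = 6(s'(5) - Δ_2) = 66.
Solving: M_0 = 9/5, M_1 = 9/10, M_2 = -57/5, M_3 = 111/5.
On [-1, 1], s(x) = -5 + 3·(x + 1) + 9/10·(x + 1)² - 3/40·(x + 1)³.
With (x + 1) = 1/2: s(-1/2) = -1051/320.

-3.2844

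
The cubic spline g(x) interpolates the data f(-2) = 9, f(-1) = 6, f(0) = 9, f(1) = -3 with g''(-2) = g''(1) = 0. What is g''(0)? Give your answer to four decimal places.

With σ_i denoting the second derivative at x_i, h_i = 1, 1, 1, and Δ_i = (y_(i+1) − y_i)/h_i = -3, 3, -12:
  1·σ_0 + 4·σ_1 + 1·σ_2 = 6(Δ_1 - Δ_0) = 36
  1·σ_1 + 4·σ_2 + 1·σ_3 = 6(Δ_2 - Δ_1) = -90
Natural end conditions: σ_0 = σ_3 = 0.
Solving: σ_0 = 0, σ_1 = 78/5, σ_2 = -132/5, σ_3 = 0.

-26.4000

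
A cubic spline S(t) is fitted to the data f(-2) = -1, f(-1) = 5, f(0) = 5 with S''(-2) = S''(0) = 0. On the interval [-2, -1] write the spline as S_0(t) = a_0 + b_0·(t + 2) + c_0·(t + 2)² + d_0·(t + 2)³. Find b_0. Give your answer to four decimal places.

7.5000

Put σ_i = S'' at the i-th knot. Here h = (1, 1) and Δ = (6, 0), so the interior equations h_(i-1)·σ_(i-1) + 2(h_(i-1)+h_i)·σ_i + h_i·σ_(i+1) = 6(Δ_i − Δ_(i-1)) read
  1·σ_0 + 4·σ_1 + 1·σ_2 = 6(Δ_1 - Δ_0) = -36
Natural end conditions: σ_0 = σ_2 = 0.
Hence σ_0 = 0, σ_1 = -9, σ_2 = 0.
On [-2, -1], with S_0(t) = a_0 + b_0·(t + 2) + c_0·(t + 2)² + d_0·(t + 2)³: c_0 = σ_0/2 = 0, d_0 = (σ_1 - σ_0)/(6h_0) = -3/2, b_0 = Δ_0 - h_0(2σ_0 + σ_1)/6 = 15/2.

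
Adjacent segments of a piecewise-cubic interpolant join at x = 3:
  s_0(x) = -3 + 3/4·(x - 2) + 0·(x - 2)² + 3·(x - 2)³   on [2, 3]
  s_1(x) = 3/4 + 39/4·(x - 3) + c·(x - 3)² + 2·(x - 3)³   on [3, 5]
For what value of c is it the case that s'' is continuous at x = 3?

s_0''(x) = 0 + 18·(x - 2), so s_0''(3) = 18. On the right, s_1''(3) = 2c, so c = 9.

9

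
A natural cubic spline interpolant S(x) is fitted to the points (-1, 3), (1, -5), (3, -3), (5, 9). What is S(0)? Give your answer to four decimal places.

With M_i denoting the second derivative at x_i, h_i = 2, 2, 2, and Δ_i = (y_(i+1) − y_i)/h_i = -4, 1, 6:
  2·M_0 + 8·M_1 + 2·M_2 = 6(Δ_1 - Δ_0) = 30
  2·M_1 + 8·M_2 + 2·M_3 = 6(Δ_2 - Δ_1) = 30
Natural end conditions: M_0 = M_3 = 0.
Hence M_0 = 0, M_1 = 3, M_2 = 3, M_3 = 0.
On [-1, 1], S(x) = 3 - 5·(x + 1) + 0·(x + 1)² + 1/4·(x + 1)³.
With (x + 1) = 1: S(0) = -7/4.

-1.7500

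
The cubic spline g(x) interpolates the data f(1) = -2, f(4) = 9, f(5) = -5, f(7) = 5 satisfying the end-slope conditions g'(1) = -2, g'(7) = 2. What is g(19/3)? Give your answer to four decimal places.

0.6085

Put m_i = g'' at the i-th knot. Here h = (3, 1, 2) and Δ = (11/3, -14, 5), so the interior equations h_(i-1)·m_(i-1) + 2(h_(i-1)+h_i)·m_i + h_i·m_(i+1) = 6(Δ_i − Δ_(i-1)) read
  3·m_0 + 8·m_1 + 1·m_2 = 6(Δ_1 - Δ_0) = -106
  1·m_1 + 6·m_2 + 2·m_3 = 6(Δ_2 - Δ_1) = 114
Clamped end conditions give two more equations: 2h_0·m_0 + h_0·m_1 = 6(Δ_0 - g'(1)) = 34 and h_2·m_2 + 2h_2·m_3 = 6(g'(7) - Δ_2) = -18.
Solving the tridiagonal system: m_0 = 365/21, m_1 = -164/7, m_2 = 205/7, m_3 = -134/7.
On [5, 7], g(x) = -5 - 57/7·(x - 5) + 205/14·(x - 5)² - 113/28·(x - 5)³.
With (x - 5) = 4/3: g(19/3) = 115/189.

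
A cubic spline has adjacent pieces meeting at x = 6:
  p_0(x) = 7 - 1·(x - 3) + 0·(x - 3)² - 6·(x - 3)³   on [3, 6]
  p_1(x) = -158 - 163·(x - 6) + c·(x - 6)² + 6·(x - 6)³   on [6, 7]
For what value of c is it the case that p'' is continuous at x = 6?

p_0''(x) = 0 - 36·(x - 3), so p_0''(6) = -108. On the right, p_1''(6) = 2c, so c = -54.

-54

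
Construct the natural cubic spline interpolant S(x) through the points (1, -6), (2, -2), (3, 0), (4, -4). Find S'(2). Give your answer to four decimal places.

3.7333

With M_i denoting the second derivative at x_i, h_i = 1, 1, 1, and Δ_i = (y_(i+1) − y_i)/h_i = 4, 2, -4:
  1·M_0 + 4·M_1 + 1·M_2 = 6(Δ_1 - Δ_0) = -12
  1·M_1 + 4·M_2 + 1·M_3 = 6(Δ_2 - Δ_1) = -36
Natural end conditions: M_0 = M_3 = 0.
Hence M_0 = 0, M_1 = -4/5, M_2 = -44/5, M_3 = 0.
On [2, 3], S'(x) = b_1 + 2c_1·(x - 2) + 3d_1·(x - 2)² with b_1 = Δ_1 - h_1(2M_1 + M_2)/6 = 56/15, c_1 = M_1/2 = -2/5, d_1 = (M_2 - M_1)/(6h_1) = -4/3. So S'(2) = 56/15.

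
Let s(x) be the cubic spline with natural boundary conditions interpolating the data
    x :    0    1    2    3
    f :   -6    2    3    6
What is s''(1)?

With σ_i denoting the second derivative at x_i, h_i = 1, 1, 1, and Δ_i = (y_(i+1) − y_i)/h_i = 8, 1, 3:
  1·σ_0 + 4·σ_1 + 1·σ_2 = 6(Δ_1 - Δ_0) = -42
  1·σ_1 + 4·σ_2 + 1·σ_3 = 6(Δ_2 - Δ_1) = 12
Natural end conditions: σ_0 = σ_3 = 0.
Forward elimination and back-substitution give σ_0 = 0, σ_1 = -12, σ_2 = 6, σ_3 = 0.

-12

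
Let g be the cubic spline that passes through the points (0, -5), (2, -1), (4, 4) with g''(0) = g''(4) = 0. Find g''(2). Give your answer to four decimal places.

0.3750

With σ_i denoting the second derivative at x_i, h_i = 2, 2, and Δ_i = (y_(i+1) − y_i)/h_i = 2, 5/2:
  2·σ_0 + 8·σ_1 + 2·σ_2 = 6(Δ_1 - Δ_0) = 3
Natural end conditions: σ_0 = σ_2 = 0.
Hence σ_0 = 0, σ_1 = 3/8, σ_2 = 0.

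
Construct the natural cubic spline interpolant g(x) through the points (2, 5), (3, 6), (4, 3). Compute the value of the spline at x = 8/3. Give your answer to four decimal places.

6.0370

Let m_i = g''(x_i). Step sizes h_i = 1, 1; slopes of the chords Δ_i = (y_(i+1) - y_i)/h_i = 1, -3.
  1·m_0 + 4·m_1 + 1·m_2 = 6(Δ_1 - Δ_0) = -24
Natural end conditions: m_0 = m_2 = 0.
Solving: m_0 = 0, m_1 = -6, m_2 = 0.
On [2, 3], g(x) = 5 + 2·(x - 2) + 0·(x - 2)² - 1·(x - 2)³.
With (x - 2) = 2/3: g(8/3) = 163/27.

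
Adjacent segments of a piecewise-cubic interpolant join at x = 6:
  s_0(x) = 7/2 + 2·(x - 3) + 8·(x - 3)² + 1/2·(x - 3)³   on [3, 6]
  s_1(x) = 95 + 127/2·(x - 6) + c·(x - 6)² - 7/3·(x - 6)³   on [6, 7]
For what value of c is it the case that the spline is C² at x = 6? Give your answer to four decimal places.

s_0''(x) = 16 + 3·(x - 3), so s_0''(6) = 25. On the right, s_1''(6) = 2c, so c = 25/2.

12.5000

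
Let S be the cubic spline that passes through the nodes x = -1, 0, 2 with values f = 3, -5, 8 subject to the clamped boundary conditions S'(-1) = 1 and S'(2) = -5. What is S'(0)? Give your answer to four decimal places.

With m_i denoting the second derivative at x_i, h_i = 1, 2, and Δ_i = (y_(i+1) − y_i)/h_i = -8, 13/2:
  1·m_0 + 6·m_1 + 2·m_2 = 6(Δ_1 - Δ_0) = 87
Clamped end conditions give two more equations: 2h_0·m_0 + h_0·m_1 = 6(Δ_0 - S'(-1)) = -54 and h_1·m_1 + 2h_1·m_2 = 6(S'(2) - Δ_1) = -69.
Forward elimination and back-substitution give m_0 = -87/2, m_1 = 33, m_2 = -135/4.
On [0, 2], S'(x) = b_1 + 2c_1·x + 3d_1·x² with b_1 = Δ_1 - h_1(2m_1 + m_2)/6 = -17/4, c_1 = m_1/2 = 33/2, d_1 = (m_2 - m_1)/(6h_1) = -89/16. So S'(0) = -17/4.

-4.2500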